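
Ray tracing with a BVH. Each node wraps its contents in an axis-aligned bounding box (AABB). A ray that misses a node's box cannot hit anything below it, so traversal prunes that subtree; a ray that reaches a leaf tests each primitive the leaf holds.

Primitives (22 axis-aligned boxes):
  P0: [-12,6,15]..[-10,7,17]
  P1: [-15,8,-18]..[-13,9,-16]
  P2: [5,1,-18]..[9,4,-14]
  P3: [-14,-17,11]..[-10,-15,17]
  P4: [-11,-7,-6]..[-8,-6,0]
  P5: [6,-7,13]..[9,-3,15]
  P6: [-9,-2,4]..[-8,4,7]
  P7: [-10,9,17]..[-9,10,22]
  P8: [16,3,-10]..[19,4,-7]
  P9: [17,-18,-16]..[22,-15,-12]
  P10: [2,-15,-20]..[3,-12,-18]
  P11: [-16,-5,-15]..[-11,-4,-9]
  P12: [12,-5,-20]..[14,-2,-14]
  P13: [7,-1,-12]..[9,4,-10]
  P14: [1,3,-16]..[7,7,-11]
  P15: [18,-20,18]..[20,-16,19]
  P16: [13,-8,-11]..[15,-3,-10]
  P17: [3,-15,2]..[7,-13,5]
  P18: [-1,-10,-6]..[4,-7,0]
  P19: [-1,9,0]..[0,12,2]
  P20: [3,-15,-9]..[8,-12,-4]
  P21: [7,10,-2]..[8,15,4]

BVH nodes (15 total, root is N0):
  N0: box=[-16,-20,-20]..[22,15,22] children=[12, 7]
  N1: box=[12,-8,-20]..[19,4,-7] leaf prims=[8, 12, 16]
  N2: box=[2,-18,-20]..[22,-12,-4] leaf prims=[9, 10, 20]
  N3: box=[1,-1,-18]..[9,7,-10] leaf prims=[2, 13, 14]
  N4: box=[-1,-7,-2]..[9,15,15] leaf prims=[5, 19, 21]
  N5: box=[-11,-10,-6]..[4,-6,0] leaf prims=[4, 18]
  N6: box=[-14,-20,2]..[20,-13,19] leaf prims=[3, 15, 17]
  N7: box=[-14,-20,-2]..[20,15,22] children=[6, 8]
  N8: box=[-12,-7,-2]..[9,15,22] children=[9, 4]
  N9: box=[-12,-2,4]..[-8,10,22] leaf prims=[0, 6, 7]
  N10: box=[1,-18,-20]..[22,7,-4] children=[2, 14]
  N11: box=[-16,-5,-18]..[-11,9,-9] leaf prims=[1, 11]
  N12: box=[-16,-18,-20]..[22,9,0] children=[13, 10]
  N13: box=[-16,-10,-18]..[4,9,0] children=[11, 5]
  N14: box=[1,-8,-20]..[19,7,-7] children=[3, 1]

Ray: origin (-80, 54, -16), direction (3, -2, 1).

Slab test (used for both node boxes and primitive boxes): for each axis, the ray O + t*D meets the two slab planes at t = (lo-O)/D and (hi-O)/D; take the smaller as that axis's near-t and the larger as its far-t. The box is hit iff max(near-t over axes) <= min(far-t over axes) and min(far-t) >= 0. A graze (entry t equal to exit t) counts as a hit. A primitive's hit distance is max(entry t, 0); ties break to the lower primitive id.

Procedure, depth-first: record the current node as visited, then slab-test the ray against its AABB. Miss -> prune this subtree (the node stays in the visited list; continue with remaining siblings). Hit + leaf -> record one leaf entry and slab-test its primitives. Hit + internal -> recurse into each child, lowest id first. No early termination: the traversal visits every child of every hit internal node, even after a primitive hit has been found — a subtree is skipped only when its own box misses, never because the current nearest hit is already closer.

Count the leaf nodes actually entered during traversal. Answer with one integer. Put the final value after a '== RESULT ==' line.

Traverse from the root:
N0 x:[64/3,34] y:[39/2,37] z:[-4,38] -> hit [64/3,34], descend [7, 12]
  N7 x:[22,100/3] y:[39/2,37] z:[14,38] -> hit [22,100/3], descend [6, 8]
    N6 x:[22,100/3] y:[67/2,37] z:[18,35] -> miss, prune
    N8 x:[68/3,89/3] y:[39/2,61/2] z:[14,38] -> hit [68/3,89/3], descend [4, 9]
      N4 x:[79/3,89/3] y:[39/2,61/2] z:[14,31] -> hit [79/3,89/3] leaf, test {P5@t=29, P19(miss), P21(miss)}
      N9 x:[68/3,24] y:[22,28] z:[20,38] -> hit [68/3,24] leaf, test {P0(miss), P6(miss), P7(miss)}
  N12 x:[64/3,34] y:[45/2,36] z:[-4,16] -> miss, prune

7 AABB tests over nodes [0, 7, 6, 8, 4, 9, 12]; 2 leaves entered; closest P5.

== RESULT ==
2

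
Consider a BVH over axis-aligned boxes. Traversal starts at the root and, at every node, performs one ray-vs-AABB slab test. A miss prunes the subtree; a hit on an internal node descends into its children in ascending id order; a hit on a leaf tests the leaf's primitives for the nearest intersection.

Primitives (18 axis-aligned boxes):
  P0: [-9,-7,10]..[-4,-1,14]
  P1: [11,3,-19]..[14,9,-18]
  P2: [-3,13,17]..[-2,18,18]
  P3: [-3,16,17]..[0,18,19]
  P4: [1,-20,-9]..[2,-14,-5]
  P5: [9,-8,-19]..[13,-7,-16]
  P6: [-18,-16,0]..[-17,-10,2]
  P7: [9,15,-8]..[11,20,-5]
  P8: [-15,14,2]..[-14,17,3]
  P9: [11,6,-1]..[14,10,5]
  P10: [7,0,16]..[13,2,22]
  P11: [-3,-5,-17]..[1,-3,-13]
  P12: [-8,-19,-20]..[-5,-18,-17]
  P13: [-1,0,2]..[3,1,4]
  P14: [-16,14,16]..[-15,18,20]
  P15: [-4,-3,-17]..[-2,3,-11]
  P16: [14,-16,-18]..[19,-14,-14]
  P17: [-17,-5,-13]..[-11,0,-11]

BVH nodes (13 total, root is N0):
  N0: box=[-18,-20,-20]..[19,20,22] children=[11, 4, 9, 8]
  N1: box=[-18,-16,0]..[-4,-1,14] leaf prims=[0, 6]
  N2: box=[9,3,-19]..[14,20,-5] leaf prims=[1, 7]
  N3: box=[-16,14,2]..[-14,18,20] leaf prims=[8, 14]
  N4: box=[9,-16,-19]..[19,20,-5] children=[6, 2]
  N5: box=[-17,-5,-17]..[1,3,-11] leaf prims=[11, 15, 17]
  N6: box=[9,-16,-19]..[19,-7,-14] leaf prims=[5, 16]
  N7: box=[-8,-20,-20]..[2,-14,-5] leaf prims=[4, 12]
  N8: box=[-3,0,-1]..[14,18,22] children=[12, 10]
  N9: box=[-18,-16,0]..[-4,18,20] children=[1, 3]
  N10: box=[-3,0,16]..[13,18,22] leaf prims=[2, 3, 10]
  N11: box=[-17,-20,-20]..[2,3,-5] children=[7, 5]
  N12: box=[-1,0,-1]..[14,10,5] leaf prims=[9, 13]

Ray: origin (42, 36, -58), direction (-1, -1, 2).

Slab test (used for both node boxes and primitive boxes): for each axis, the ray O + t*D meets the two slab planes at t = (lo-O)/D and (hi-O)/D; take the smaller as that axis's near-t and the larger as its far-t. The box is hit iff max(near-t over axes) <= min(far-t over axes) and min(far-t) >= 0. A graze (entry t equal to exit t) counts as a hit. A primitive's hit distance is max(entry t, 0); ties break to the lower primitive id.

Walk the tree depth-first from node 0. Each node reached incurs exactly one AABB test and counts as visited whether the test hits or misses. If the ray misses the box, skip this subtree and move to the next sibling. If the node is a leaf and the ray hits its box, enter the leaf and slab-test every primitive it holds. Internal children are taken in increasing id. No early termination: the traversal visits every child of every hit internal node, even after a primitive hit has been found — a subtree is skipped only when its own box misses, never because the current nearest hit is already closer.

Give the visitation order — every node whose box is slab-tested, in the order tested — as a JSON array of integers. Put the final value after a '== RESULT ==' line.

Trace the traversal:
N0 x:[23,60] y:[16,56] z:[19,40] -> hit [23,40], descend [4, 8, 9, 11]
  N4 x:[23,33] y:[16,52] z:[39/2,53/2] -> hit [23,53/2], descend [2, 6]
    N2 x:[28,33] y:[16,33] z:[39/2,53/2] -> miss, prune
    N6 x:[23,33] y:[43,52] z:[39/2,22] -> miss, prune
  N8 x:[28,45] y:[18,36] z:[57/2,40] -> hit [57/2,36], descend [10, 12]
    N10 x:[29,45] y:[18,36] z:[37,40] -> miss, prune
    N12 x:[28,43] y:[26,36] z:[57/2,63/2] -> hit [57/2,63/2] leaf, test {P9@t=57/2, P13(miss)}
  N9 x:[46,60] y:[18,52] z:[29,39] -> miss, prune
  N11 x:[40,59] y:[33,56] z:[19,53/2] -> miss, prune

Summary -> nodes [0, 4, 2, 6, 8, 10, 12, 9, 11]; box-tests=9; leaf-entries=1; first=P9

== RESULT ==
[0, 4, 2, 6, 8, 10, 12, 9, 11]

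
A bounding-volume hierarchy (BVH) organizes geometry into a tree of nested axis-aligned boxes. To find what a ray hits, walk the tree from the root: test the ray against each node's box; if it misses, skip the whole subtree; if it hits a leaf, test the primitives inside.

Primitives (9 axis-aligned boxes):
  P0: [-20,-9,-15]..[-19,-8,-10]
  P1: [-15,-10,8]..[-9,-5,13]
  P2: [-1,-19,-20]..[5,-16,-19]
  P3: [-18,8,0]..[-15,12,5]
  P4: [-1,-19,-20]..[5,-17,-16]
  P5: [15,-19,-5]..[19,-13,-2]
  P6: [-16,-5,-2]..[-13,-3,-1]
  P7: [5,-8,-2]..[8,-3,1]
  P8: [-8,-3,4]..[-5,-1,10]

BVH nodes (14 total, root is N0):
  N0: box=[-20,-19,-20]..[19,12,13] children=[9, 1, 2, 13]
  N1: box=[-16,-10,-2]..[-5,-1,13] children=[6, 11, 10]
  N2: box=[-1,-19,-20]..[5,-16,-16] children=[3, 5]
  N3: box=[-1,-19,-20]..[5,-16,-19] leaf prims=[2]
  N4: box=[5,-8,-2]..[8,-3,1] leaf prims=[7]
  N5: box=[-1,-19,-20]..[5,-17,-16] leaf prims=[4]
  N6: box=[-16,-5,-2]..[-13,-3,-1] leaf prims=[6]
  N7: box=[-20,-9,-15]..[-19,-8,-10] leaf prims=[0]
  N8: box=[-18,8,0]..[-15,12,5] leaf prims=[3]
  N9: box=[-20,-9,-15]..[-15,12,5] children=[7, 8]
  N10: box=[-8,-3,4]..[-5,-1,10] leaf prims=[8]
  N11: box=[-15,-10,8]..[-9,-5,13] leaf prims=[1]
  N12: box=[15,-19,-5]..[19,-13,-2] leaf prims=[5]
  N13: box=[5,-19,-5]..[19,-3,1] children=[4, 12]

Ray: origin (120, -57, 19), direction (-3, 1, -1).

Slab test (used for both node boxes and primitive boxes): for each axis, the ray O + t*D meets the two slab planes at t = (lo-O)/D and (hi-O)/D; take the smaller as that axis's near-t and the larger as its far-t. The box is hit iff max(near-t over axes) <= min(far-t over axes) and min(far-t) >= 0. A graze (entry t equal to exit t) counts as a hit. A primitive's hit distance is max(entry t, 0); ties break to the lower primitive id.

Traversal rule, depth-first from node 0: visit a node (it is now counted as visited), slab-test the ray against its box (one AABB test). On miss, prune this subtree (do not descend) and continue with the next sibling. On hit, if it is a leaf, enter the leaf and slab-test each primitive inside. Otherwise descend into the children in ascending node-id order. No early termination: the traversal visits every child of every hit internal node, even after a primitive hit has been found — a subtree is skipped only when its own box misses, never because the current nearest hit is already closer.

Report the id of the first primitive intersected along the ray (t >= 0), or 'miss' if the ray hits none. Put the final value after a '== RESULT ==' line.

Trace the traversal:
N0 x:[101/3,140/3] y:[38,69] z:[6,39] -> hit [38,39], descend [1, 2, 9, 13]
  N1 x:[125/3,136/3] y:[47,56] z:[6,21] -> miss, prune
  N2 x:[115/3,121/3] y:[38,41] z:[35,39] -> hit [115/3,39], descend [3, 5]
    N3 x:[115/3,121/3] y:[38,41] z:[38,39] -> hit [115/3,39] leaf, test {P2@t=115/3}
    N5 x:[115/3,121/3] y:[38,40] z:[35,39] -> hit [115/3,39] leaf, test {P4@t=115/3}
  N9 x:[45,140/3] y:[48,69] z:[14,34] -> miss, prune
  N13 x:[101/3,115/3] y:[38,54] z:[18,24] -> miss, prune

order=[0, 1, 2, 3, 5, 9, 13]  |boxes|=7  |leaves|=2  hit=P2

== RESULT ==
2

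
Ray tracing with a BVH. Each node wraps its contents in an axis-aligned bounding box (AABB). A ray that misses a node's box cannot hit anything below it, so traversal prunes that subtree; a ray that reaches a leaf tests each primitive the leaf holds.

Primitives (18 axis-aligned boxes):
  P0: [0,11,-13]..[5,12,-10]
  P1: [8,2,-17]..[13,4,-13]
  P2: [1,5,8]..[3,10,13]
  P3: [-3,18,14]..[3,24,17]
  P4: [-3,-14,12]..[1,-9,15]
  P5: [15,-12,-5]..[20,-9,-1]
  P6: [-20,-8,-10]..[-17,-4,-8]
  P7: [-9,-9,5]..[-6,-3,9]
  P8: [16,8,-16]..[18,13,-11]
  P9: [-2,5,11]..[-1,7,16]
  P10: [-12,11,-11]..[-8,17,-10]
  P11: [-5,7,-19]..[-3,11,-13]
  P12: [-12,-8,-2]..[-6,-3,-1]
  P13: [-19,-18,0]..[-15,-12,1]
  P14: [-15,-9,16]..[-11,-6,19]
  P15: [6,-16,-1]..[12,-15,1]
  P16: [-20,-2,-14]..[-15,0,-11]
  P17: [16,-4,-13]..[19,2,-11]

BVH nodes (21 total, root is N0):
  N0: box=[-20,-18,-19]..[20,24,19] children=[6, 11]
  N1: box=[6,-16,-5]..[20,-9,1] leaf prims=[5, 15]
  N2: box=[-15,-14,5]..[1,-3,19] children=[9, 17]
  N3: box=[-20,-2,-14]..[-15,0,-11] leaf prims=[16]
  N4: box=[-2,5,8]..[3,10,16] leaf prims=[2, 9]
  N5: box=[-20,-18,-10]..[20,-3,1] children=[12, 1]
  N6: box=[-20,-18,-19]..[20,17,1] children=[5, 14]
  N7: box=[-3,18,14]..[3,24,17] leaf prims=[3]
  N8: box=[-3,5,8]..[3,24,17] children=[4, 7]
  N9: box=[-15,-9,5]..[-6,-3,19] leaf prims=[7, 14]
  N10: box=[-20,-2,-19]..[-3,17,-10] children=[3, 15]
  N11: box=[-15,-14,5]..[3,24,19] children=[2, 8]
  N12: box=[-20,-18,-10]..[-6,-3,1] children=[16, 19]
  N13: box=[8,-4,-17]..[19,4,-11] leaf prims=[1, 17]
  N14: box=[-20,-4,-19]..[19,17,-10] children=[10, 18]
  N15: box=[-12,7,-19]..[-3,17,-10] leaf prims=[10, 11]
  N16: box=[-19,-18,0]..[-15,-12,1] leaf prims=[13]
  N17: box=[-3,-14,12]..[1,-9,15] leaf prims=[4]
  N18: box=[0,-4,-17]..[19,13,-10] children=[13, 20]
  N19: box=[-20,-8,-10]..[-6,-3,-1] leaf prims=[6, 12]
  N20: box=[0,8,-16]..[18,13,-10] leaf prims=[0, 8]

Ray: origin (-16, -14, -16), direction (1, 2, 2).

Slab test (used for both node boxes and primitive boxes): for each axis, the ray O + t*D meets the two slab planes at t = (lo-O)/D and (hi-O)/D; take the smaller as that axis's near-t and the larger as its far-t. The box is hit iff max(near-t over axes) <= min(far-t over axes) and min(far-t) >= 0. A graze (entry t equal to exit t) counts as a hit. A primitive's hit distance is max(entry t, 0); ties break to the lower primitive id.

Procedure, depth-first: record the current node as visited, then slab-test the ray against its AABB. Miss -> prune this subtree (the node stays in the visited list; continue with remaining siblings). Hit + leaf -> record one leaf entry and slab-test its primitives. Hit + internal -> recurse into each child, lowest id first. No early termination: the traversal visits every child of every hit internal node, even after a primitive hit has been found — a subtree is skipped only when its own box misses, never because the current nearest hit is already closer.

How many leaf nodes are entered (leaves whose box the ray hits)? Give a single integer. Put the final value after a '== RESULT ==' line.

Traverse from the root:
N0 x:[-4,36] y:[-2,19] z:[-3/2,35/2] -> hit [-3/2,35/2], descend [6, 11]
  N6 x:[-4,36] y:[-2,31/2] z:[-3/2,17/2] -> hit [-3/2,17/2], descend [5, 14]
    N5 x:[-4,36] y:[-2,11/2] z:[3,17/2] -> hit [3,11/2], descend [1, 12]
      N1 x:[22,36] y:[-1,5/2] z:[11/2,17/2] -> miss, prune
      N12 x:[-4,10] y:[-2,11/2] z:[3,17/2] -> hit [3,11/2], descend [16, 19]
        N16 x:[-3,1] y:[-2,1] z:[8,17/2] -> miss, prune
        N19 x:[-4,10] y:[3,11/2] z:[3,15/2] -> hit [3,11/2] leaf, test {P6(miss), P12(miss)}
    N14 x:[-4,35] y:[5,31/2] z:[-3/2,3] -> miss, prune
  N11 x:[1,19] y:[0,19] z:[21/2,35/2] -> hit [21/2,35/2], descend [2, 8]
    N2 x:[1,17] y:[0,11/2] z:[21/2,35/2] -> miss, prune
    N8 x:[13,19] y:[19/2,19] z:[12,33/2] -> hit [13,33/2], descend [4, 7]
      N4 x:[14,19] y:[19/2,12] z:[12,16] -> miss, prune
      N7 x:[13,19] y:[16,19] z:[15,33/2] -> hit [16,33/2] leaf, test {P3@t=16}

13 AABB tests over nodes [0, 6, 5, 1, 12, 16, 19, 14, 11, 2, 8, 4, 7]; 2 leaves entered; closest P3.

== RESULT ==
2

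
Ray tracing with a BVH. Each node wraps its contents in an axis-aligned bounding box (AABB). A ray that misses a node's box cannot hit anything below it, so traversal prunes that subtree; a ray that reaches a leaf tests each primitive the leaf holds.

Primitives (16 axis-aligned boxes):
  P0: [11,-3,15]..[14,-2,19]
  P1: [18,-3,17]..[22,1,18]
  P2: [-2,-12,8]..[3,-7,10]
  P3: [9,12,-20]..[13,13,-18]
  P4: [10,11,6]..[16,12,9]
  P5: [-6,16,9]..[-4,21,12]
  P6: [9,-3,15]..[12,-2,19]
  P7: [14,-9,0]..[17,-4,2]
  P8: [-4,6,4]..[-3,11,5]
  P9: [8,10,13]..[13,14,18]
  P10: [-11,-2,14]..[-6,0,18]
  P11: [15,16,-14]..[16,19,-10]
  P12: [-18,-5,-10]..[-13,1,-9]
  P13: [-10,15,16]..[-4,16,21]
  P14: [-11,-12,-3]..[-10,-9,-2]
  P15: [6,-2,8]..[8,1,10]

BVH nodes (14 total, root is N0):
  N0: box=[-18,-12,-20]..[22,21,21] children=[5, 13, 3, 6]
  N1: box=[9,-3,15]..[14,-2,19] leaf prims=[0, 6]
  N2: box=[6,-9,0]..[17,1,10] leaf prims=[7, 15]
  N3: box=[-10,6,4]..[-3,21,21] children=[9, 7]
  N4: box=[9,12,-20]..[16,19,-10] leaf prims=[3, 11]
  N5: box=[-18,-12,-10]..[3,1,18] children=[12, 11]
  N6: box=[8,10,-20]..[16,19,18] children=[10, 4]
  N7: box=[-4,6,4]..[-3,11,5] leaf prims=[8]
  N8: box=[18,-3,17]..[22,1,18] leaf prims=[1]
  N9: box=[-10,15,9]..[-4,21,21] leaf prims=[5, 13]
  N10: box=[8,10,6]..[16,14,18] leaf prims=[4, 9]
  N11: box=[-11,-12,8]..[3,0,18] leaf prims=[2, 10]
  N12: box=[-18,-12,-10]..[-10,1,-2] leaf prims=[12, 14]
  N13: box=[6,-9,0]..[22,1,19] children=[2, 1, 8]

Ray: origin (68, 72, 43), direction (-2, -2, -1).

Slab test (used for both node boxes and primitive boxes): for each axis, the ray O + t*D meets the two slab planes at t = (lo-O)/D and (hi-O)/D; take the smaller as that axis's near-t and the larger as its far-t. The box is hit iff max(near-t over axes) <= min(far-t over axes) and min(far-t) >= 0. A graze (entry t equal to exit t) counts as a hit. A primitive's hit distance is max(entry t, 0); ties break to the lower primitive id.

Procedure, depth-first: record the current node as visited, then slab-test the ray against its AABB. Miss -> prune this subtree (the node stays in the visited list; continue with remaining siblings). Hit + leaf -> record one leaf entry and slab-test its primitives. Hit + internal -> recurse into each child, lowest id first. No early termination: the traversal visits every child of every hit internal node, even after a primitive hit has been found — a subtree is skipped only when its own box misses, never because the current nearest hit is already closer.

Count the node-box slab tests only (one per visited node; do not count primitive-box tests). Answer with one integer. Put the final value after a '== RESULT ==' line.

Walk:
N0 x:[23,43] y:[51/2,42] z:[22,63] -> hit [51/2,42], descend [3, 5, 6, 13]
  N3 x:[71/2,39] y:[51/2,33] z:[22,39] -> miss, prune
  N5 x:[65/2,43] y:[71/2,42] z:[25,53] -> hit [71/2,42], descend [11, 12]
    N11 x:[65/2,79/2] y:[36,42] z:[25,35] -> miss, prune
    N12 x:[39,43] y:[71/2,42] z:[45,53] -> miss, prune
  N6 x:[26,30] y:[53/2,31] z:[25,63] -> hit [53/2,30], descend [4, 10]
    N4 x:[26,59/2] y:[53/2,30] z:[53,63] -> miss, prune
    N10 x:[26,30] y:[29,31] z:[25,37] -> hit [29,30] leaf, test {P4(miss), P9@t=29}
  N13 x:[23,31] y:[71/2,81/2] z:[24,43] -> miss, prune

9 AABB tests over nodes [0, 3, 5, 11, 12, 6, 4, 10, 13]; 1 leaf entered; closest P9.

== RESULT ==
9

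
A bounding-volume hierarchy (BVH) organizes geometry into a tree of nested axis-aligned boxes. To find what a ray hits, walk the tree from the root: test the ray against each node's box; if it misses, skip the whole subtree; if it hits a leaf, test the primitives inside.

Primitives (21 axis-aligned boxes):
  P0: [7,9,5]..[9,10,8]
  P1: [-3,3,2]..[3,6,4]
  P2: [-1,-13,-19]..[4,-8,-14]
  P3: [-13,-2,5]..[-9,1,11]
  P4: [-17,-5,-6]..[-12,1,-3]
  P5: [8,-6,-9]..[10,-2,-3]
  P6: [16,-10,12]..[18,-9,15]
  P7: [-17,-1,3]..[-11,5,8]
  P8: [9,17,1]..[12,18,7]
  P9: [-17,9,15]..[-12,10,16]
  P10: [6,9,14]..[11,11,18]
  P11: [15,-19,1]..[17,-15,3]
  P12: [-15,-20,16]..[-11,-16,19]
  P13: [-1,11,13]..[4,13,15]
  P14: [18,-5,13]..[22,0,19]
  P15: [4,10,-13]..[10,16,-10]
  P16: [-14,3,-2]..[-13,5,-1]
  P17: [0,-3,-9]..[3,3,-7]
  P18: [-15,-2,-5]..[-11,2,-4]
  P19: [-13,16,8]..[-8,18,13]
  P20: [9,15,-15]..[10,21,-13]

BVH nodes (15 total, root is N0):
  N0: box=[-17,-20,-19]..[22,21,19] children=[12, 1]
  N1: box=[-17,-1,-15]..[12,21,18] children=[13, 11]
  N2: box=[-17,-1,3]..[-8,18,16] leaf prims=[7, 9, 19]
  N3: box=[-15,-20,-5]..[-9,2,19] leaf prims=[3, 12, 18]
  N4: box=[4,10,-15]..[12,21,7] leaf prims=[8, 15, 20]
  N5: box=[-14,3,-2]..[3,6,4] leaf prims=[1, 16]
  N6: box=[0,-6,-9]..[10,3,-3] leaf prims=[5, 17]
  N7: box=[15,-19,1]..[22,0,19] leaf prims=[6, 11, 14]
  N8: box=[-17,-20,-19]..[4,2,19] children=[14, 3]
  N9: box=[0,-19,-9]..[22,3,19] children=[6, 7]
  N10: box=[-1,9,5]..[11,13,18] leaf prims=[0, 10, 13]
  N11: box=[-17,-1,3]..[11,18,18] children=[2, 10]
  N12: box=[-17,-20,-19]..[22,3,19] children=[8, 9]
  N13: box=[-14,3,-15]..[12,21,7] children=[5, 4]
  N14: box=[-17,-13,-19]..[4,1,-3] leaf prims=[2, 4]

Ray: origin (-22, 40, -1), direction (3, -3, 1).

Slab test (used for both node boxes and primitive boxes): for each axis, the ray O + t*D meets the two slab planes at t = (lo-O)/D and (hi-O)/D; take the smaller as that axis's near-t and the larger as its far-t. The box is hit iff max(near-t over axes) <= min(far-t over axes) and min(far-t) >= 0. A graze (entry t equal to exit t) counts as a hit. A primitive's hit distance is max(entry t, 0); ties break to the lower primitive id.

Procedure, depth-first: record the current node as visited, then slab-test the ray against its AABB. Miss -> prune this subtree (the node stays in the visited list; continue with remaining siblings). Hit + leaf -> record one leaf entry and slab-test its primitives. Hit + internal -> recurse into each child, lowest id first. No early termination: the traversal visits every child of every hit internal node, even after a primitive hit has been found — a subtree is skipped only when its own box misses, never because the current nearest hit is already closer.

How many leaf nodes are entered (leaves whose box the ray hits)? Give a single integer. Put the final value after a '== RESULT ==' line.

Trace the traversal:
N0 x:[5/3,44/3] y:[19/3,20] z:[-18,20] -> hit [19/3,44/3], descend [1, 12]
  N1 x:[5/3,34/3] y:[19/3,41/3] z:[-14,19] -> hit [19/3,34/3], descend [11, 13]
    N11 x:[5/3,11] y:[22/3,41/3] z:[4,19] -> hit [22/3,11], descend [2, 10]
      N2 x:[5/3,14/3] y:[22/3,41/3] z:[4,17] -> miss, prune
      N10 x:[7,11] y:[9,31/3] z:[6,19] -> hit [9,31/3] leaf, test {P0(miss), P10(miss), P13(miss)}
    N13 x:[8/3,34/3] y:[19/3,37/3] z:[-14,8] -> hit [19/3,8], descend [4, 5]
      N4 x:[26/3,34/3] y:[19/3,10] z:[-14,8] -> miss, prune
      N5 x:[8/3,25/3] y:[34/3,37/3] z:[-1,5] -> miss, prune
  N12 x:[5/3,44/3] y:[37/3,20] z:[-18,20] -> hit [37/3,44/3], descend [8, 9]
    N8 x:[5/3,26/3] y:[38/3,20] z:[-18,20] -> miss, prune
    N9 x:[22/3,44/3] y:[37/3,59/3] z:[-8,20] -> hit [37/3,44/3], descend [6, 7]
      N6 x:[22/3,32/3] y:[37/3,46/3] z:[-8,-2] -> miss, prune
      N7 x:[37/3,44/3] y:[40/3,59/3] z:[2,20] -> hit [40/3,44/3] leaf, test {P6(miss), P11(miss), P14@t=14}

Summary -> nodes [0, 1, 11, 2, 10, 13, 4, 5, 12, 8, 9, 6, 7]; box-tests=13; leaf-entries=2; first=P14

== RESULT ==
2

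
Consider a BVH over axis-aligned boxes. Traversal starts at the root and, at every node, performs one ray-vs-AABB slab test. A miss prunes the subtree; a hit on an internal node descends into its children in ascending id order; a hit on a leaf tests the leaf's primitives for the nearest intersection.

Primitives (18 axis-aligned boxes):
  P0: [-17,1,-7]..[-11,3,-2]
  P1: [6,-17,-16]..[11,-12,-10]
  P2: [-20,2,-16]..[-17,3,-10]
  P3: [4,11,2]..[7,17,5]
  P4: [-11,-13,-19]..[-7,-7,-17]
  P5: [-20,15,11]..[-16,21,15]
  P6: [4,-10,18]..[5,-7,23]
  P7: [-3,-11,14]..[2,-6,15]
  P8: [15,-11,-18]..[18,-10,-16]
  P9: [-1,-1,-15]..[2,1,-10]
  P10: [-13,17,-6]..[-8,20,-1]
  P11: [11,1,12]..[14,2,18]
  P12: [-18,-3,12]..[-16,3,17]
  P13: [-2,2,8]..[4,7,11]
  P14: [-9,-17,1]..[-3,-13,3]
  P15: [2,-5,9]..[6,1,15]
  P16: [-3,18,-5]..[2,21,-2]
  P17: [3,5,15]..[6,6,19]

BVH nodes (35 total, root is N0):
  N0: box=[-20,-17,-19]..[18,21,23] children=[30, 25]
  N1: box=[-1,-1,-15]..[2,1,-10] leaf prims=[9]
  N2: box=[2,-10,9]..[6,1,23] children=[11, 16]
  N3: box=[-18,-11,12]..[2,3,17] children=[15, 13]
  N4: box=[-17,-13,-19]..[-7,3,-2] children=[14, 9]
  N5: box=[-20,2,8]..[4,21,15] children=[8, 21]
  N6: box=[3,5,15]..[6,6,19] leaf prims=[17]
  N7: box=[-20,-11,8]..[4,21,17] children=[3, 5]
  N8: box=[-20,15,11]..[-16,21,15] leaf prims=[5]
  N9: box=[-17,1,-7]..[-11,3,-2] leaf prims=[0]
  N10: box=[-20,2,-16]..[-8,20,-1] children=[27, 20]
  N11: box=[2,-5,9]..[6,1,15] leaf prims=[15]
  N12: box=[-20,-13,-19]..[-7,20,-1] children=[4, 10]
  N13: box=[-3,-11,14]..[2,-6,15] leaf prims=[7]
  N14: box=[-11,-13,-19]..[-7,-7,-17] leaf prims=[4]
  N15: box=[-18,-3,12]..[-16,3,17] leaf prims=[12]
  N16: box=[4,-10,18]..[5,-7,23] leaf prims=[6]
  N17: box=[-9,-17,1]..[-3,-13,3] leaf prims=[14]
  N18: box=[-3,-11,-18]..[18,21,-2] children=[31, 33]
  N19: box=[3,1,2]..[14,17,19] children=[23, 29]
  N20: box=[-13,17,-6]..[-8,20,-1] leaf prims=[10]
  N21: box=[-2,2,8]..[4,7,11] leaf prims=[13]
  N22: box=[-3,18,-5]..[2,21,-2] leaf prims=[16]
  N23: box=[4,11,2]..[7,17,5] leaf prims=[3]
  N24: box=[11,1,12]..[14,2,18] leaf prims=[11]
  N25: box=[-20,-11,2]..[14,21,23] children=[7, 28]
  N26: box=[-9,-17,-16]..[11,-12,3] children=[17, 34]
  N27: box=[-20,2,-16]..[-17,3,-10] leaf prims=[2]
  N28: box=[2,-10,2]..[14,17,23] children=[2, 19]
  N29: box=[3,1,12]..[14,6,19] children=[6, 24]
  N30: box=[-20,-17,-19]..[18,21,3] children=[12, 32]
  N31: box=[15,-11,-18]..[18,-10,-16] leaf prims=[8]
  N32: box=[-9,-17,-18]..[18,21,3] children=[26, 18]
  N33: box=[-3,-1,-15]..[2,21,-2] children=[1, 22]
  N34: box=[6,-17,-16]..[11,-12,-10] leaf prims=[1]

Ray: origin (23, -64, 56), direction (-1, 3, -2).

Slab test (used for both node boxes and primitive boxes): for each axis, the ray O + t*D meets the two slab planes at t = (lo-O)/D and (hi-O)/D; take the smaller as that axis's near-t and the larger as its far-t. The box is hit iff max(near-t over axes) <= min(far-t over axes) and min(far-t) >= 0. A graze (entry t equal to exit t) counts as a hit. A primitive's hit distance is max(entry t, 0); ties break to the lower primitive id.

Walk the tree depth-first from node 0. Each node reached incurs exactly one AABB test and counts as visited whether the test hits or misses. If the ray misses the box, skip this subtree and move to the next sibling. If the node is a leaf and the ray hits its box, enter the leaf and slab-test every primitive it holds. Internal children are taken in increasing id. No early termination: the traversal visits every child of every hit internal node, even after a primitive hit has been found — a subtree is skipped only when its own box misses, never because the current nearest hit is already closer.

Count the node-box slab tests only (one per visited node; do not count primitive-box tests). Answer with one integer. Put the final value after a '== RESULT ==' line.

Traverse from the root:
N0 x:[5,43] y:[47/3,85/3] z:[33/2,75/2] -> hit [33/2,85/3], descend [25, 30]
  N25 x:[9,43] y:[53/3,85/3] z:[33/2,27] -> hit [53/3,27], descend [7, 28]
    N7 x:[19,43] y:[53/3,85/3] z:[39/2,24] -> hit [39/2,24], descend [3, 5]
      N3 x:[21,41] y:[53/3,67/3] z:[39/2,22] -> hit [21,22], descend [13, 15]
        N13 x:[21,26] y:[53/3,58/3] z:[41/2,21] -> miss, prune
        N15 x:[39,41] y:[61/3,67/3] z:[39/2,22] -> miss, prune
      N5 x:[19,43] y:[22,85/3] z:[41/2,24] -> hit [22,24], descend [8, 21]
        N8 x:[39,43] y:[79/3,85/3] z:[41/2,45/2] -> miss, prune
        N21 x:[19,25] y:[22,71/3] z:[45/2,24] -> hit [45/2,71/3] leaf, test {P13@t=45/2}
    N28 x:[9,21] y:[18,27] z:[33/2,27] -> hit [18,21], descend [2, 19]
      N2 x:[17,21] y:[18,65/3] z:[33/2,47/2] -> hit [18,21], descend [11, 16]
        N11 x:[17,21] y:[59/3,65/3] z:[41/2,47/2] -> hit [41/2,21] leaf, test {P15@t=41/2}
        N16 x:[18,19] y:[18,19] z:[33/2,19] -> hit [18,19] leaf, test {P6@t=18}
      N19 x:[9,20] y:[65/3,27] z:[37/2,27] -> miss, prune
  N30 x:[5,43] y:[47/3,85/3] z:[53/2,75/2] -> hit [53/2,85/3], descend [12, 32]
    N12 x:[30,43] y:[17,28] z:[57/2,75/2] -> miss, prune
    N32 x:[5,32] y:[47/3,85/3] z:[53/2,37] -> hit [53/2,85/3], descend [18, 26]
      N18 x:[5,26] y:[53/3,85/3] z:[29,37] -> miss, prune
      N26 x:[12,32] y:[47/3,52/3] z:[53/2,36] -> miss, prune

Summary -> nodes [0, 25, 7, 3, 13, 15, 5, 8, 21, 28, 2, 11, 16, 19, 30, 12, 32, 18, 26]; box-tests=19; leaf-entries=3; first=P6

== RESULT ==
19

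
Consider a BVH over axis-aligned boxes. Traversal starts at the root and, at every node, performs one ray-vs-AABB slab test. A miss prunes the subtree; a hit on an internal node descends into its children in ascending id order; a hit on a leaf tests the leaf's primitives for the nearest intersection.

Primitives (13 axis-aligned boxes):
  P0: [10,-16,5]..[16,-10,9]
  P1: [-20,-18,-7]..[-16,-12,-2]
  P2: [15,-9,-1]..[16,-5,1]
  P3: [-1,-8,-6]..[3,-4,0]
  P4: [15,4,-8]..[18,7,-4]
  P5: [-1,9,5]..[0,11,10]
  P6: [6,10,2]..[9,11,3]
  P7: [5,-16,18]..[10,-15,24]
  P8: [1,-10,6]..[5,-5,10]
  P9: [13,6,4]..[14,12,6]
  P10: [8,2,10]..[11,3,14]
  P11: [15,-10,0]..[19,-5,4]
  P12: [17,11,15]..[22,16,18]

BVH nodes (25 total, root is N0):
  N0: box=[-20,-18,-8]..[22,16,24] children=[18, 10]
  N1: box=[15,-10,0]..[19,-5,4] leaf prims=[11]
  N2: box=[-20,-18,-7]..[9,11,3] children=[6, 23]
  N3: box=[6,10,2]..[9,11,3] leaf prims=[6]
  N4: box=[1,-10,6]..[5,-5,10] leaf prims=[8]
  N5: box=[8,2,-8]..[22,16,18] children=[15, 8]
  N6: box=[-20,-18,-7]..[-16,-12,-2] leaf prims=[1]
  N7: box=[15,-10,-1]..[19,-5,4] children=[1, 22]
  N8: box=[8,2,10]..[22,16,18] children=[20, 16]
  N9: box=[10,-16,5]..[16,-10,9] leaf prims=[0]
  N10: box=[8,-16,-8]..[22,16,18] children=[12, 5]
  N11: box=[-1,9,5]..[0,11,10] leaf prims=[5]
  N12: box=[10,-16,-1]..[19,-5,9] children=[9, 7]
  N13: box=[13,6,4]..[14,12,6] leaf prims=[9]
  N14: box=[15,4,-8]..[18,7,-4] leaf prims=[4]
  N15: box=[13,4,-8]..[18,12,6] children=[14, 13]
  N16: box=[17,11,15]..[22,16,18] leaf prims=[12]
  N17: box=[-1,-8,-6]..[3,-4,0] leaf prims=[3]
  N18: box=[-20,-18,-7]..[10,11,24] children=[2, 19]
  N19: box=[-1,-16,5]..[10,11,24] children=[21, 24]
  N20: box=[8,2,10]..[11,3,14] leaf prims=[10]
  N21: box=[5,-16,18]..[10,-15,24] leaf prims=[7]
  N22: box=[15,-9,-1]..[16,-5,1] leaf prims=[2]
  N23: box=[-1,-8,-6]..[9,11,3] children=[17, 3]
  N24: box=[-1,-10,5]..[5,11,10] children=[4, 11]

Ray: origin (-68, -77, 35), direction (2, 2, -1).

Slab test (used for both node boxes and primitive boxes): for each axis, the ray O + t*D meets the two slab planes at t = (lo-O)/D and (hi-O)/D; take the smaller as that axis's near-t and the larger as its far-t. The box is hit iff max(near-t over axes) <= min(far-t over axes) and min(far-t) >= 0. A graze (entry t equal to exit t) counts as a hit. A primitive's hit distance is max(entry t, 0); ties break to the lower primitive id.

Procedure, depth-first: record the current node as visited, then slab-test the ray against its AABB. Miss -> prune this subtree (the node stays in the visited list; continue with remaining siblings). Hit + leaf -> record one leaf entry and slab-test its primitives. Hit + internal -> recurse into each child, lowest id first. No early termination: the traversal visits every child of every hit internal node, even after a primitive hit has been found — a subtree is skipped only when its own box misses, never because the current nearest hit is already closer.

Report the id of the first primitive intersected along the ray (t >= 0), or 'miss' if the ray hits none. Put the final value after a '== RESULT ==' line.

Traverse from the root:
N0 x:[24,45] y:[59/2,93/2] z:[11,43] -> hit [59/2,43], descend [10, 18]
  N10 x:[38,45] y:[61/2,93/2] z:[17,43] -> hit [38,43], descend [5, 12]
    N5 x:[38,45] y:[79/2,93/2] z:[17,43] -> hit [79/2,43], descend [8, 15]
      N8 x:[38,45] y:[79/2,93/2] z:[17,25] -> miss, prune
      N15 x:[81/2,43] y:[81/2,89/2] z:[29,43] -> hit [81/2,43], descend [13, 14]
        N13 x:[81/2,41] y:[83/2,89/2] z:[29,31] -> miss, prune
        N14 x:[83/2,43] y:[81/2,42] z:[39,43] -> hit [83/2,42] leaf, test {P4@t=83/2}
    N12 x:[39,87/2] y:[61/2,36] z:[26,36] -> miss, prune
  N18 x:[24,39] y:[59/2,44] z:[11,42] -> hit [59/2,39], descend [2, 19]
    N2 x:[24,77/2] y:[59/2,44] z:[32,42] -> hit [32,77/2], descend [6, 23]
      N6 x:[24,26] y:[59/2,65/2] z:[37,42] -> miss, prune
      N23 x:[67/2,77/2] y:[69/2,44] z:[32,41] -> hit [69/2,77/2], descend [3, 17]
        N3 x:[37,77/2] y:[87/2,44] z:[32,33] -> miss, prune
        N17 x:[67/2,71/2] y:[69/2,73/2] z:[35,41] -> hit [35,71/2] leaf, test {P3@t=35}
    N19 x:[67/2,39] y:[61/2,44] z:[11,30] -> miss, prune

Visited [0, 10, 5, 8, 15, 13, 14, 12, 18, 2, 6, 23, 3, 17, 19]. Tests: 15 box, 2 leaf. Nearest: P3.

== RESULT ==
3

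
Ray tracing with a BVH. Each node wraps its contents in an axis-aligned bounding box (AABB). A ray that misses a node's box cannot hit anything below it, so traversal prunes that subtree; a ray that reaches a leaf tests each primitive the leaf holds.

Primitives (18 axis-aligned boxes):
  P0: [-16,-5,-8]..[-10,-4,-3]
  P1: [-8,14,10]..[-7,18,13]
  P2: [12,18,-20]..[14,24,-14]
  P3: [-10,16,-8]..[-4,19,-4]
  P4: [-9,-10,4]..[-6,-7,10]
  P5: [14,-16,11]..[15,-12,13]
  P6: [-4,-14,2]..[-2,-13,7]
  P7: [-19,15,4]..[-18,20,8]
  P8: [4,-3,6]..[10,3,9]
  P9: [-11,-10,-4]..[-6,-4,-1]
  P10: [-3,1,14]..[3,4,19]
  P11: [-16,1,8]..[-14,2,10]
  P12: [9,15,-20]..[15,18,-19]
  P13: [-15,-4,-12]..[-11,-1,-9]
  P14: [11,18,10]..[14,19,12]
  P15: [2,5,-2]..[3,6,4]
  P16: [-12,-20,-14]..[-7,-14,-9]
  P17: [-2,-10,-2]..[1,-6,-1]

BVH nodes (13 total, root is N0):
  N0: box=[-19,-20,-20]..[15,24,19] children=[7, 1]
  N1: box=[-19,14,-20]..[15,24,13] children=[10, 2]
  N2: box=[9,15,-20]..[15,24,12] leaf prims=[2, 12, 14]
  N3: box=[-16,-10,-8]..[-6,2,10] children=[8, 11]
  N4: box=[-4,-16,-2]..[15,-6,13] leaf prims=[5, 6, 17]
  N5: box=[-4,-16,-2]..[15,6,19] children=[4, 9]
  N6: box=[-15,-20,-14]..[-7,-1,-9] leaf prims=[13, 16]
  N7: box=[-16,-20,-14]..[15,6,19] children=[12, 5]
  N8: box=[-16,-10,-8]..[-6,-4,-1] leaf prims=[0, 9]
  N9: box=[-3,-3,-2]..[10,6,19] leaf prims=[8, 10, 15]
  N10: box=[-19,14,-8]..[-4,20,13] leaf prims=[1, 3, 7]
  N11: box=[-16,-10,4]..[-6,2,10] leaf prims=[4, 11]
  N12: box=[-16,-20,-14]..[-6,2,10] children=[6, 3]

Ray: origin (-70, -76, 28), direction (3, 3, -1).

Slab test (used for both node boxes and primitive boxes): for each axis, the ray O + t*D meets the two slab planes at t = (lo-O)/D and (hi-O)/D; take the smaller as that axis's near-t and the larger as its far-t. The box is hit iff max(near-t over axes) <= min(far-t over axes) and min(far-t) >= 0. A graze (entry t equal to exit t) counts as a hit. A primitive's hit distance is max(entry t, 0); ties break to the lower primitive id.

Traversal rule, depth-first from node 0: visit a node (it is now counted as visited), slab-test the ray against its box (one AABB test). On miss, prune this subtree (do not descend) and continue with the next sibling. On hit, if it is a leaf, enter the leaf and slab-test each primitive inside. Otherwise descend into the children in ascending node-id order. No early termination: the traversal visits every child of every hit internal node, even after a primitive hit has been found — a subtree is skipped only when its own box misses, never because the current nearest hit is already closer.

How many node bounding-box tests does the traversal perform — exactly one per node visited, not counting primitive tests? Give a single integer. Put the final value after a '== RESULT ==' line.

Walk:
N0 x:[17,85/3] y:[56/3,100/3] z:[9,48] -> hit [56/3,85/3], descend [1, 7]
  N1 x:[17,85/3] y:[30,100/3] z:[15,48] -> miss, prune
  N7 x:[18,85/3] y:[56/3,82/3] z:[9,42] -> hit [56/3,82/3], descend [5, 12]
    N5 x:[22,85/3] y:[20,82/3] z:[9,30] -> hit [22,82/3], descend [4, 9]
      N4 x:[22,85/3] y:[20,70/3] z:[15,30] -> hit [22,70/3] leaf, test {P5(miss), P6(miss), P17(miss)}
      N9 x:[67/3,80/3] y:[73/3,82/3] z:[9,30] -> hit [73/3,80/3] leaf, test {P8(miss), P10(miss), P15(miss)}
    N12 x:[18,64/3] y:[56/3,26] z:[18,42] -> hit [56/3,64/3], descend [3, 6]
      N3 x:[18,64/3] y:[22,26] z:[18,36] -> miss, prune
      N6 x:[55/3,21] y:[56/3,25] z:[37,42] -> miss, prune

Summary -> nodes [0, 1, 7, 5, 4, 9, 12, 3, 6]; box-tests=9; leaf-entries=2; first=miss

== RESULT ==
9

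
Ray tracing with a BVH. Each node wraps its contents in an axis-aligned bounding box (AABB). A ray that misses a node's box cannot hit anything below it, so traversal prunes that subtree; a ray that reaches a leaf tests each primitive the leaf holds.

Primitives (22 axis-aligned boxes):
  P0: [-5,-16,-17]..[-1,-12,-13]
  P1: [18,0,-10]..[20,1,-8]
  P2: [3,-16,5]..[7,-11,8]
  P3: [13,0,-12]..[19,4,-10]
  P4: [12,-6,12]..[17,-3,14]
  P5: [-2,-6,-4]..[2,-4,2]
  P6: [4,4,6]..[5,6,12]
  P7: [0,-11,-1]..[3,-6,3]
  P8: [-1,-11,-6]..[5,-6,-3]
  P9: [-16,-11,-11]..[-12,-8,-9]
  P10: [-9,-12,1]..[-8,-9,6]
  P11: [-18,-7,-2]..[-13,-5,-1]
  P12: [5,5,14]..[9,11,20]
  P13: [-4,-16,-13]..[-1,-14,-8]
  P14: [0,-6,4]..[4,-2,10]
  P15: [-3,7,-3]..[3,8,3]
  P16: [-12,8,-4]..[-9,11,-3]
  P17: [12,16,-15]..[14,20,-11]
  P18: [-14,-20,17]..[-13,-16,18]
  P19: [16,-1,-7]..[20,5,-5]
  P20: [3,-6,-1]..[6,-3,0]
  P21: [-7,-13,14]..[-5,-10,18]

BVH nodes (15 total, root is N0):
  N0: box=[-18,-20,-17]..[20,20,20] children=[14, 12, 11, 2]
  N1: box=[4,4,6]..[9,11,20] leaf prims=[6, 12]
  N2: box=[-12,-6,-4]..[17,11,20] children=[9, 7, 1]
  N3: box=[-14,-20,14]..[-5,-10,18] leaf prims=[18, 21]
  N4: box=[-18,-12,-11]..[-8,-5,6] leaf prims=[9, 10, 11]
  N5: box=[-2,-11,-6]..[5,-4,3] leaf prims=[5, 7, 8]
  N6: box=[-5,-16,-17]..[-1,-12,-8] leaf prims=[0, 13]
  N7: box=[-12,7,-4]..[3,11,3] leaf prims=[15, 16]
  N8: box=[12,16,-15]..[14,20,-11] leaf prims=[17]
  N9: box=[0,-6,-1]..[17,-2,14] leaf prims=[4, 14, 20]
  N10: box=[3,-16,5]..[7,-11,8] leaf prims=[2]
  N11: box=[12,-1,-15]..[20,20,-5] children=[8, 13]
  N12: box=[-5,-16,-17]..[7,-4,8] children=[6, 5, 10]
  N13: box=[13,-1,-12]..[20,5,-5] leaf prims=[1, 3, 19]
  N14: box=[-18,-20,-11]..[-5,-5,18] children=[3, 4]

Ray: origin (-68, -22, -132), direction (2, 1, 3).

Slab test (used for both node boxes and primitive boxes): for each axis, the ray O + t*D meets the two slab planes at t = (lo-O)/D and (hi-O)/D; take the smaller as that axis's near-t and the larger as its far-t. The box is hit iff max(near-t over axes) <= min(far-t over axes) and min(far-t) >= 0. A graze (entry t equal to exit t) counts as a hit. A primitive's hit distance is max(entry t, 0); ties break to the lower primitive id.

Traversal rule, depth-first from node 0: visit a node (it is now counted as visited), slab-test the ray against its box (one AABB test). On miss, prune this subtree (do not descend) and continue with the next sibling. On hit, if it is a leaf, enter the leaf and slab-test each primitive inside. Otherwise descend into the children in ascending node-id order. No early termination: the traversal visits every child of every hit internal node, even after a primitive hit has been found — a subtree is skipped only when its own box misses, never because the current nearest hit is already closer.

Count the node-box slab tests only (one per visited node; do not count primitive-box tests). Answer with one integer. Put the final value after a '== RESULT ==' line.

Trace the traversal:
N0 x:[25,44] y:[2,42] z:[115/3,152/3] -> hit [115/3,42], descend [2, 11, 12, 14]
  N2 x:[28,85/2] y:[16,33] z:[128/3,152/3] -> miss, prune
  N11 x:[40,44] y:[21,42] z:[39,127/3] -> hit [40,42], descend [8, 13]
    N8 x:[40,41] y:[38,42] z:[39,121/3] -> hit [40,121/3] leaf, test {P17@t=40}
    N13 x:[81/2,44] y:[21,27] z:[40,127/3] -> miss, prune
  N12 x:[63/2,75/2] y:[6,18] z:[115/3,140/3] -> miss, prune
  N14 x:[25,63/2] y:[2,17] z:[121/3,50] -> miss, prune

Summary -> nodes [0, 2, 11, 8, 13, 12, 14]; box-tests=7; leaf-entries=1; first=P17

== RESULT ==
7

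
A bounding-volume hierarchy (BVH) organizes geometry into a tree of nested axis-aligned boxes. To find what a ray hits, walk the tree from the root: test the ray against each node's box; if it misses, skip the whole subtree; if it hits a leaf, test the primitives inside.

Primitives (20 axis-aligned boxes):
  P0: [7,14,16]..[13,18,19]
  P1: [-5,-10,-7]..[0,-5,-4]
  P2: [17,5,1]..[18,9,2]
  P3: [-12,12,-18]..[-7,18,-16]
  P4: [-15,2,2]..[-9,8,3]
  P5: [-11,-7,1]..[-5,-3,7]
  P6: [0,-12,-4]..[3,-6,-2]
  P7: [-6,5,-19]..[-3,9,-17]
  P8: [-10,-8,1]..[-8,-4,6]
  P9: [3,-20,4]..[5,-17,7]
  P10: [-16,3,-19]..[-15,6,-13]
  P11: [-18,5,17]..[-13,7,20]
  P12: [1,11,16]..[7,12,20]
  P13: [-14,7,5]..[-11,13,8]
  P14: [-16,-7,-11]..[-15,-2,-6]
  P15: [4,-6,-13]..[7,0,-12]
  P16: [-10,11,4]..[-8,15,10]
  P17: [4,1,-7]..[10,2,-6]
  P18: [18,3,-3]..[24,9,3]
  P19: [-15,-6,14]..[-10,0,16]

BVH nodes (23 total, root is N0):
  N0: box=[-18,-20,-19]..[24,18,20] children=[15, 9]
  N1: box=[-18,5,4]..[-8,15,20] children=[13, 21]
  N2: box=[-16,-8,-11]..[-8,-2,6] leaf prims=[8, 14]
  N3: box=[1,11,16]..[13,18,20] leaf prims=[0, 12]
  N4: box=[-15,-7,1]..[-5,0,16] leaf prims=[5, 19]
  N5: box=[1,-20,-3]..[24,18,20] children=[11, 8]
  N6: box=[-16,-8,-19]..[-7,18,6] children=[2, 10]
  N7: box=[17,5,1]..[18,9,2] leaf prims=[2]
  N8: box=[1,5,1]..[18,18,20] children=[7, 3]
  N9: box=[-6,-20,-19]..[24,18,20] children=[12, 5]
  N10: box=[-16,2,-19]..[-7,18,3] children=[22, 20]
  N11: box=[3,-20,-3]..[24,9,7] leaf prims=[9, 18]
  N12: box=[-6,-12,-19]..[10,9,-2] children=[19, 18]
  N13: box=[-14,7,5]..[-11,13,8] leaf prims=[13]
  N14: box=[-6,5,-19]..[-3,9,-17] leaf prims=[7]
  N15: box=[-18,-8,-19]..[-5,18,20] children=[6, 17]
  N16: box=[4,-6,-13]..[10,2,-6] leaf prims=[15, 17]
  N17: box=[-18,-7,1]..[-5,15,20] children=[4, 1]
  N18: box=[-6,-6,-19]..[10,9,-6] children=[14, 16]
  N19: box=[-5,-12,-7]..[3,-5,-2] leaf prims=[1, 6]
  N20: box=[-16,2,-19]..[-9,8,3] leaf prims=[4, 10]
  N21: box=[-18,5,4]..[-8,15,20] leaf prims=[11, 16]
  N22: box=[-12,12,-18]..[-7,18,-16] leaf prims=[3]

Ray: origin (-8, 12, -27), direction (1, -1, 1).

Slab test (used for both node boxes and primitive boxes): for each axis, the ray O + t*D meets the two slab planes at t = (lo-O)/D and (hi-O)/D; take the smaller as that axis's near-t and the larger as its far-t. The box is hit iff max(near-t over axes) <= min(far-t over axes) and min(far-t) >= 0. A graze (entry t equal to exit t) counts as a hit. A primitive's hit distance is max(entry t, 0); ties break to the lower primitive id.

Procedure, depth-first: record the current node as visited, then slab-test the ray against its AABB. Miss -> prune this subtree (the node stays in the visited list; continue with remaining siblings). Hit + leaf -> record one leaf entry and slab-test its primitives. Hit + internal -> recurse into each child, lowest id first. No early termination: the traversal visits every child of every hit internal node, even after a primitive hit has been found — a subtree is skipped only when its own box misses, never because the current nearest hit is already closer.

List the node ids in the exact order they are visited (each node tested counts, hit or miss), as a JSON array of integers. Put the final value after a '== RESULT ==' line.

Trace the traversal:
N0 x:[-10,32] y:[-6,32] z:[8,47] -> hit [8,32], descend [9, 15]
  N9 x:[2,32] y:[-6,32] z:[8,47] -> hit [8,32], descend [5, 12]
    N5 x:[9,32] y:[-6,32] z:[24,47] -> hit [24,32], descend [8, 11]
      N8 x:[9,26] y:[-6,7] z:[28,47] -> miss, prune
      N11 x:[11,32] y:[3,32] z:[24,34] -> hit [24,32] leaf, test {P9(miss), P18(miss)}
    N12 x:[2,18] y:[3,24] z:[8,25] -> hit [8,18], descend [18, 19]
      N18 x:[2,18] y:[3,18] z:[8,21] -> hit [8,18], descend [14, 16]
        N14 x:[2,5] y:[3,7] z:[8,10] -> miss, prune
        N16 x:[12,18] y:[10,18] z:[14,21] -> hit [14,18] leaf, test {P15@t=14, P17(miss)}
      N19 x:[3,11] y:[17,24] z:[20,25] -> miss, prune
  N15 x:[-10,3] y:[-6,20] z:[8,47] -> miss, prune

order=[0, 9, 5, 8, 11, 12, 18, 14, 16, 19, 15]  |boxes|=11  |leaves|=2  hit=P15

== RESULT ==
[0, 9, 5, 8, 11, 12, 18, 14, 16, 19, 15]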